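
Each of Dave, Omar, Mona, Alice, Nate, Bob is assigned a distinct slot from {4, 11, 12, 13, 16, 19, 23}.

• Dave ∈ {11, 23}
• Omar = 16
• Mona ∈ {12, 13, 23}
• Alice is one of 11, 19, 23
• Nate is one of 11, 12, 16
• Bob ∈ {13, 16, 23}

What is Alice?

19

Omar has just one choice, so Omar = 16. Eliminate 16 elsewhere: Nate, Bob.
The 5 still-open variables draw from only 5 values {11, 12, 13, 19, 23}, so each is used; only Alice can be 19, hence Alice = 19.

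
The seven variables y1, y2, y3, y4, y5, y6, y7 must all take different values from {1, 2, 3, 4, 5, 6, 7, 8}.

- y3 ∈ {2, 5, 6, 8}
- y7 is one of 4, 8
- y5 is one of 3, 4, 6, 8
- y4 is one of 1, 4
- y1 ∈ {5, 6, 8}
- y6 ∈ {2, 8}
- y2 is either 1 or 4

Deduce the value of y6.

The 7 variables together cover exactly {1, 2, 3, 4, 5, 6, 8} — 7 values for 7 variables — and 3 appears only in y5's list, so y5 = 3.
y2 and y4 share exactly the 2 values {1, 4}; by pigeonhole those values go to them, so strike 1, 4 from y7.
y7 must be 8 (only option left). Strike 8 from y1, y3, y6.
So y6 = 2.

2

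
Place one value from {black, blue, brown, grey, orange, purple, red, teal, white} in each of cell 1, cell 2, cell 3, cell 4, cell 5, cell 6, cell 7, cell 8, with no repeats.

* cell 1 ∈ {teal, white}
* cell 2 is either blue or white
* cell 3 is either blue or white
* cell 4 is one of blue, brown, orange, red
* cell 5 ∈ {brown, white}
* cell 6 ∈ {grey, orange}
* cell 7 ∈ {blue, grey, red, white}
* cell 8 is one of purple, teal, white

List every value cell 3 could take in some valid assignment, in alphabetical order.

The 8 variables draw from only 8 values {blue, brown, grey, orange, purple, red, teal, white}, so each is used; only cell 8 can be purple, hence cell 8 = purple.
Among the 7 still-open variables, teal fits only cell 1 (and all 7 values in {blue, brown, grey, orange, red, teal, white} must be used), so cell 1 = teal.
The 2 variables cell 2 and cell 3 are confined to {blue, white}, which locks those values in; drop them from cell 4, cell 5, cell 7.
That leaves cell 5 = brown. Eliminate brown elsewhere: cell 4.
No further eliminations apply; cell 3 can still be any of blue, white.

blue, white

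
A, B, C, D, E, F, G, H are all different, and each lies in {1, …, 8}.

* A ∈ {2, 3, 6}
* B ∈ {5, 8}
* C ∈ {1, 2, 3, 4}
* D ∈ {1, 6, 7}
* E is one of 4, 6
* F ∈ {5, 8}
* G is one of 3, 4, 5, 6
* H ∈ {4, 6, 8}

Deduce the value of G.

3

Among the 8 variables, 7 fits only D (and all 8 values in {1, 2, 3, 4, 5, 6, 7, 8} must be used), so D = 7.
Among the 7 still-open variables, 1 fits only C (and all 7 values in {1, 2, 3, 4, 5, 6, 8} must be used), so C = 1.
The 6 still-open variables together cover exactly {2, 3, 4, 5, 6, 8} — 6 values for 6 variables — and 2 appears only in A's list, so A = 2.
Among the 5 still-open variables, 3 fits only G (and all 5 values in {3, 4, 5, 6, 8} must be used), so G = 3.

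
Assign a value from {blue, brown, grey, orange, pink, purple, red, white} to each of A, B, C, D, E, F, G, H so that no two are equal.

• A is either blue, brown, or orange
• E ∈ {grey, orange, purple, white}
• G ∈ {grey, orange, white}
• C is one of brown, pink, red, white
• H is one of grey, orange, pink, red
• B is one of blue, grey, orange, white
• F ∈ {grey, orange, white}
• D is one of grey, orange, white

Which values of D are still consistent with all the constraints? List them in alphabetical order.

grey, orange, white

The 8 variables draw from only 8 values {blue, brown, grey, orange, pink, purple, red, white}, so each is used; only E can be purple, hence E = purple.
D, F, G between them cover only {grey, orange, white} — a naked triple. Remove those values from A, B, C, H.
B has just one choice, so B = blue. Eliminate blue elsewhere: A.
A's domain is down to {brown}, so A = brown. Strike brown from C.
No further eliminations apply; D can still be any of grey, orange, white.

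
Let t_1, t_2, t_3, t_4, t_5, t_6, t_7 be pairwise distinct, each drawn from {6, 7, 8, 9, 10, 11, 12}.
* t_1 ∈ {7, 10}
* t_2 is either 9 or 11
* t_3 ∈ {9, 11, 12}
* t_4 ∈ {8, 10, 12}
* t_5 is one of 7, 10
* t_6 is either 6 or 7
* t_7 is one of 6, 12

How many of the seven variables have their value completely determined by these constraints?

Among the 7 variables, 8 fits only t_4 (and all 7 values in {6, 7, 8, 9, 10, 11, 12} must be used), so t_4 = 8.
t_1 and t_5 between them cover only {7, 10} — a naked pair. Remove those values from t_6.
t_6 must be 6 (only option left). Remove 6 from t_7.
That leaves t_7 = 12. So t_3 can't be 12.
Determined: t_4=8, t_6=6, t_7=12. The other variables each still have more than one consistent value. That makes 3.

3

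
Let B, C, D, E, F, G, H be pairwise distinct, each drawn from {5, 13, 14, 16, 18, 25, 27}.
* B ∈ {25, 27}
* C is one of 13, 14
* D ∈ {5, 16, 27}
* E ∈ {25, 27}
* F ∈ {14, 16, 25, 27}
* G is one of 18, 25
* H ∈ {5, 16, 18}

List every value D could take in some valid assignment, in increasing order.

5, 16

The 7 variables together cover exactly {5, 13, 14, 16, 18, 25, 27} — 7 values for 7 variables — and 13 appears only in C's list, so C = 13.
The 6 still-open variables draw from only 6 values {5, 14, 16, 18, 25, 27}, so each is used; only F can be 14, hence F = 14.
B and E between them cover only {25, 27} — a naked pair. Remove those values from D, G.
G's domain is down to {18}, so G = 18. Strike 18 from H.
No further eliminations apply; D can still be any of 5, 16.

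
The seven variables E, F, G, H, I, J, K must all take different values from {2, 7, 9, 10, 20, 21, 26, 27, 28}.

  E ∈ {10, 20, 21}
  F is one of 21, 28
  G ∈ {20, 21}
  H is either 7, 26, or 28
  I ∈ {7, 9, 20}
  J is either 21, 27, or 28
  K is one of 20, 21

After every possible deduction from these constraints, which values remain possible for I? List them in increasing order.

7, 9

G and K share exactly the 2 values {20, 21}; by pigeonhole those values go to them, so strike 20, 21 from E, F, I, J.
E has just one choice, so E = 10.
F's domain is down to {28}, so F = 28. Eliminate 28 elsewhere: H, J.
J has just one choice, so J = 27.
No further eliminations apply; I can still be any of 7, 9.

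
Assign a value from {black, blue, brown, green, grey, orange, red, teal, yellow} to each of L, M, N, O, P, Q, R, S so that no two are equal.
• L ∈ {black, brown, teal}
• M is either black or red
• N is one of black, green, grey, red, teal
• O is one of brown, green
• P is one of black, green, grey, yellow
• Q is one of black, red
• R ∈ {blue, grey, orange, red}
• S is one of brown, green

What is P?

yellow

M and Q share exactly the 2 values {black, red}; by pigeonhole those values go to them, so strike black, red from L, N, P, R.
O and S share exactly the 2 values {brown, green}; by pigeonhole those values go to them, so strike brown, green from L, N, P.
That leaves L = teal. Remove teal from N.
N has just one choice, so N = grey. Strike grey from P, R.
So P = yellow.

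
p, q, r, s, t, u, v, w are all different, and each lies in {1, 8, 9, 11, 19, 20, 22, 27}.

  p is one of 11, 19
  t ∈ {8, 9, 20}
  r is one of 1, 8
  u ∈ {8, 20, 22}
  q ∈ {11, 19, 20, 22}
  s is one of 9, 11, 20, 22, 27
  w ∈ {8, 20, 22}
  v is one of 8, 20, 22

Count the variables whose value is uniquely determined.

The 8 variables draw from only 8 values {1, 8, 9, 11, 19, 20, 22, 27}, so each is used; only r can be 1, hence r = 1.
The 7 still-open variables draw from only 7 values {8, 9, 11, 19, 20, 22, 27}, so each is used; only s can be 27, hence s = 27.
Among the 6 still-open variables, 9 fits only t (and all 6 values in {8, 9, 11, 19, 20, 22} must be used), so t = 9.
u, v, w share exactly the 3 values {8, 20, 22}; by pigeonhole those values go to them, so strike 8, 20, 22 from q.
Determined: r=1, s=27, t=9. The other variables each still have more than one consistent value. That makes 3.

3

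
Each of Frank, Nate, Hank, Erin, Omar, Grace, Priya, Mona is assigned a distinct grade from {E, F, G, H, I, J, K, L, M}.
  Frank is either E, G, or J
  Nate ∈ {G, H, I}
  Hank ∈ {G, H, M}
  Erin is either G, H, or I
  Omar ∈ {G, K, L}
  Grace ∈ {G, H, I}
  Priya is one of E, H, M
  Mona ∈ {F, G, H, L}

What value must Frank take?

J

The 3 variables Nate, Erin, Grace are confined to {G, H, I}, which locks those values in; drop them from Frank, Hank, Omar, Priya, Mona.
Hank has just one choice, so Hank = M. Remove M from Priya.
Priya has just one choice, so Priya = E. Strike E from Frank.
So Frank = J.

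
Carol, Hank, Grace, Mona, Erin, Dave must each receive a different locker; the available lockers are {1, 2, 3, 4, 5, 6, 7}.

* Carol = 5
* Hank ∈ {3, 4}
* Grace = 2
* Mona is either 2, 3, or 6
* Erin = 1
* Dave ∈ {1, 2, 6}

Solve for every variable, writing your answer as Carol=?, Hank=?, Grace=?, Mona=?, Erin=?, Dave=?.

Carol must be 5 (only option left).
Grace's domain is down to {2}, so Grace = 2. So Mona, Dave can't be 2.
Erin must be 1 (only option left). Strike 1 from Dave.
That leaves Dave = 6. Eliminate 6 elsewhere: Mona.
Mona's domain is down to {3}, so Mona = 3. Remove 3 from Hank.
Hank must be 4 (only option left).

Carol=5, Hank=4, Grace=2, Mona=3, Erin=1, Dave=6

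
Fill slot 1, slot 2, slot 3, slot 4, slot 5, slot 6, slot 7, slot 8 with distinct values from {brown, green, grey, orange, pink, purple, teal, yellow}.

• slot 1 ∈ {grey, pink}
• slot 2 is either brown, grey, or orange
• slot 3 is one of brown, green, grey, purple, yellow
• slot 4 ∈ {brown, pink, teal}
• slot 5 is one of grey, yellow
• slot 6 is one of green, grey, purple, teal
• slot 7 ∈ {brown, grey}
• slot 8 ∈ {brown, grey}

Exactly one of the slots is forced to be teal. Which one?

slot 4

The 8 variables draw from only 8 values {brown, green, grey, orange, pink, purple, teal, yellow}, so each is used; only slot 2 can be orange, hence slot 2 = orange.
The 2 variables slot 7 and slot 8 are confined to {brown, grey}, which locks those values in; drop them from slot 1, slot 3, slot 4, slot 5, slot 6.
slot 1 must be pink (only option left). Eliminate pink elsewhere: slot 4.
So teal goes to slot 4.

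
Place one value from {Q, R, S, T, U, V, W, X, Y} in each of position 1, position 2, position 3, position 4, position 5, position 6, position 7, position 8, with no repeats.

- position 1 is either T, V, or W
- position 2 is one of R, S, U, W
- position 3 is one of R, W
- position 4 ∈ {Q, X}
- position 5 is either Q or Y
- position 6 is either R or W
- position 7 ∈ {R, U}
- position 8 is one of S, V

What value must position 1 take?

The 2 variables position 3 and position 6 are confined to {R, W}, which locks those values in; drop them from position 1, position 2, position 7.
position 7 has just one choice, so position 7 = U. So position 2 can't be U.
position 2's domain is down to {S}, so position 2 = S. So position 8 can't be S.
position 8 has just one choice, so position 8 = V. So position 1 can't be V.
So position 1 = T.

T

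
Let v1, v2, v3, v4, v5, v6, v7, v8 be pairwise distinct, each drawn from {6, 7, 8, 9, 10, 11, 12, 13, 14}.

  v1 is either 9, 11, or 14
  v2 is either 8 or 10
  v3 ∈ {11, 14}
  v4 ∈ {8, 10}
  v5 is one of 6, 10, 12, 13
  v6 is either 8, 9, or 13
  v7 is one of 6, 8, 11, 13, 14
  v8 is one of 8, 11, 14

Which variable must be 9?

v1

The 8 variables draw from only 8 values {6, 8, 9, 10, 11, 12, 13, 14}, so each is used; only v5 can be 12, hence v5 = 12.
The 7 still-open variables together cover exactly {6, 8, 9, 10, 11, 13, 14} — 7 values for 7 variables — and 6 appears only in v7's list, so v7 = 6.
The 6 still-open variables together cover exactly {8, 9, 10, 11, 13, 14} — 6 values for 6 variables — and 13 appears only in v6's list, so v6 = 13.
The 5 still-open variables draw from only 5 values {8, 9, 10, 11, 14}, so each is used; only v1 can be 9, hence v1 = 9.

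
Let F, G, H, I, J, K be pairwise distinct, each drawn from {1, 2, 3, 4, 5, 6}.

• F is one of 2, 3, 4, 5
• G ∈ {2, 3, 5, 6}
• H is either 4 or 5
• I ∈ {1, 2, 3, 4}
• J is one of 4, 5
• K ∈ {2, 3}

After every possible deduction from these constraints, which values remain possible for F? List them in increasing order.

Among the 6 variables, 1 fits only I (and all 6 values in {1, 2, 3, 4, 5, 6} must be used), so I = 1.
The 5 still-open variables together cover exactly {2, 3, 4, 5, 6} — 5 values for 5 variables — and 6 appears only in G's list, so G = 6.
H and J share exactly the 2 values {4, 5}; by pigeonhole those values go to them, so strike 4, 5 from F.
No further eliminations apply; F can still be any of 2, 3.

2, 3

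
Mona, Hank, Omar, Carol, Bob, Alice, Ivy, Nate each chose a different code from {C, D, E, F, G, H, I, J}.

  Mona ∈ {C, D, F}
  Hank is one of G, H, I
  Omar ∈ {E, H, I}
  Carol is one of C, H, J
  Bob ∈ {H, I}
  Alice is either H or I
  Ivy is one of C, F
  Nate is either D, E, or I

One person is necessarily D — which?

Among the 8 variables, G fits only Hank (and all 8 values in {C, D, E, F, G, H, I, J} must be used), so Hank = G.
The 7 still-open variables together cover exactly {C, D, E, F, H, I, J} — 7 values for 7 variables — and J appears only in Carol's list, so Carol = J.
Bob and Alice share exactly the 2 values {H, I}; by pigeonhole those values go to them, so strike H, I from Omar, Nate.
That leaves Omar = E. Remove E from Nate.
So D goes to Nate.

Nate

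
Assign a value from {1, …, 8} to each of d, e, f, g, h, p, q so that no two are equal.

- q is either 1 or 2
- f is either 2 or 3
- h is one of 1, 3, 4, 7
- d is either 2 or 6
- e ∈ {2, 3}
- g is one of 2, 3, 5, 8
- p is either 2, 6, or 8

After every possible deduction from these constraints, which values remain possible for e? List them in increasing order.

The 2 variables e and f are confined to {2, 3}, which locks those values in; drop them from d, g, h, p, q.
That leaves d = 6. Strike 6 from p.
p's domain is down to {8}, so p = 8. Eliminate 8 elsewhere: g.
q's domain is down to {1}, so q = 1. Strike 1 from h.
g must be 5 (only option left).
No further eliminations apply; e can still be any of 2, 3.

2, 3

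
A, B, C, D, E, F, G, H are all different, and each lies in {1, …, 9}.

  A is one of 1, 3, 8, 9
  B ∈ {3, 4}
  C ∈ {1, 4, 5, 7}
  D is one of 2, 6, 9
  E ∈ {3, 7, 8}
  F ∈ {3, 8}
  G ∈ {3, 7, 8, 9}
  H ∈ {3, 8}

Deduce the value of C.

The 2 variables F and H are confined to {3, 8}, which locks those values in; drop them from A, B, E, G.
B's domain is down to {4}, so B = 4. Strike 4 from C.
E must be 7 (only option left). Strike 7 from C, G.
That leaves G = 9. Remove 9 from A, D.
A has just one choice, so A = 1. So C can't be 1.
So C = 5.

5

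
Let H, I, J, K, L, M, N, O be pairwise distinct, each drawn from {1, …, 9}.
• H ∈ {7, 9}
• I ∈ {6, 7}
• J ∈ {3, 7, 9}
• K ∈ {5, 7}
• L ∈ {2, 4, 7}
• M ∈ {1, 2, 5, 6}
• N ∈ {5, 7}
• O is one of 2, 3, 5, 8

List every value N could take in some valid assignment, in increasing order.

K and N between them cover only {5, 7} — a naked pair. Remove those values from H, I, J, L, M, O.
H has just one choice, so H = 9. Strike 9 from J.
That leaves I = 6. Remove 6 from M.
That leaves J = 3. Strike 3 from O.
No further eliminations apply; N can still be any of 5, 7.

5, 7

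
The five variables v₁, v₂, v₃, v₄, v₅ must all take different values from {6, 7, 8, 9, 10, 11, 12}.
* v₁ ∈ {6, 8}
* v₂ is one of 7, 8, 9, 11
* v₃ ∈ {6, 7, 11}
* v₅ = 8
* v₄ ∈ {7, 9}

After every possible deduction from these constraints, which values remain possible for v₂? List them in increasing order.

7, 9, 11

v₅ has just one choice, so v₅ = 8. Eliminate 8 elsewhere: v₁, v₂.
v₁ must be 6 (only option left). Remove 6 from v₃.
No further eliminations apply; v₂ can still be any of 7, 9, 11.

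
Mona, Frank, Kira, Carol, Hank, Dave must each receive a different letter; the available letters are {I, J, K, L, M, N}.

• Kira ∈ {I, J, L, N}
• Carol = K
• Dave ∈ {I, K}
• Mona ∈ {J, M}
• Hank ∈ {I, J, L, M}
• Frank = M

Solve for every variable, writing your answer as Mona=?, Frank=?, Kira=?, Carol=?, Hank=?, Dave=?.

Mona=J, Frank=M, Kira=N, Carol=K, Hank=L, Dave=I

Frank must be M (only option left). Remove M from Mona, Hank.
Carol's domain is down to {K}, so Carol = K. Remove K from Dave.
Dave's domain is down to {I}, so Dave = I. So Kira, Hank can't be I.
Mona has just one choice, so Mona = J. Remove J from Kira, Hank.
Hank's domain is down to {L}, so Hank = L. Eliminate L elsewhere: Kira.
Kira must be N (only option left).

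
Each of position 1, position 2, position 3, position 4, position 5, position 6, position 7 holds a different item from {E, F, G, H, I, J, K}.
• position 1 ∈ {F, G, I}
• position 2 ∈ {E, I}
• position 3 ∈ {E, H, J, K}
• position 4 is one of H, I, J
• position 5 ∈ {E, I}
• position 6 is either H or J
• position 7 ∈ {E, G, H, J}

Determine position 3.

The 7 variables together cover exactly {E, F, G, H, I, J, K} — 7 values for 7 variables — and F appears only in position 1's list, so position 1 = F.
Among the 6 still-open variables, G fits only position 7 (and all 6 values in {E, G, H, I, J, K} must be used), so position 7 = G.
Among the 5 still-open variables, K fits only position 3 (and all 5 values in {E, H, I, J, K} must be used), so position 3 = K.

K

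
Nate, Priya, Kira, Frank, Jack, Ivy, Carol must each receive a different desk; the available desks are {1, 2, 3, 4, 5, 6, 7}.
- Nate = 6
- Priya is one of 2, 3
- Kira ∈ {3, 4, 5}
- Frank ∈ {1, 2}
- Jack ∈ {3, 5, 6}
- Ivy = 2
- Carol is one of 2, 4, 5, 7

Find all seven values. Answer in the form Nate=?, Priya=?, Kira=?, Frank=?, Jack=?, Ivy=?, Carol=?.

Nate must be 6 (only option left). So Jack can't be 6.
Ivy must be 2 (only option left). Remove 2 from Priya, Frank, Carol.
Priya's domain is down to {3}, so Priya = 3. Remove 3 from Kira, Jack.
Frank must be 1 (only option left).
Jack must be 5 (only option left). Strike 5 from Kira, Carol.
That leaves Kira = 4. Eliminate 4 elsewhere: Carol.
Carol's domain is down to {7}, so Carol = 7.

Nate=6, Priya=3, Kira=4, Frank=1, Jack=5, Ivy=2, Carol=7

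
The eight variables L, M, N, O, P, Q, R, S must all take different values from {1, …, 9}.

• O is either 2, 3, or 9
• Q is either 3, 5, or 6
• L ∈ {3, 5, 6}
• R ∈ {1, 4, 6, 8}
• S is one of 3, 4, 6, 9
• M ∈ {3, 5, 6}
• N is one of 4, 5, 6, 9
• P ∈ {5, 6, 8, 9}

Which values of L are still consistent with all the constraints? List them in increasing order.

3, 5, 6

The 8 variables together cover exactly {1, 2, 3, 4, 5, 6, 8, 9} — 8 values for 8 variables — and 1 appears only in R's list, so R = 1.
The 7 still-open variables draw from only 7 values {2, 3, 4, 5, 6, 8, 9}, so each is used; only O can be 2, hence O = 2.
The 6 still-open variables together cover exactly {3, 4, 5, 6, 8, 9} — 6 values for 6 variables — and 8 appears only in P's list, so P = 8.
L, M, Q between them cover only {3, 5, 6} — a naked triple. Remove those values from N, S.
No further eliminations apply; L can still be any of 3, 5, 6.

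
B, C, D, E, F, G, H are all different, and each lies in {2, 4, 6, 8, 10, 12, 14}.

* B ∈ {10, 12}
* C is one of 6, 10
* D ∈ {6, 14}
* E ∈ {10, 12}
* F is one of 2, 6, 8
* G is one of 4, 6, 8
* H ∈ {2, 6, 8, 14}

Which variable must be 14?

Among the 7 variables, 4 fits only G (and all 7 values in {2, 4, 6, 8, 10, 12, 14} must be used), so G = 4.
B and E share exactly the 2 values {10, 12}; by pigeonhole those values go to them, so strike 10, 12 from C.
C's domain is down to {6}, so C = 6. Eliminate 6 elsewhere: D, F, H.
So 14 goes to D.

D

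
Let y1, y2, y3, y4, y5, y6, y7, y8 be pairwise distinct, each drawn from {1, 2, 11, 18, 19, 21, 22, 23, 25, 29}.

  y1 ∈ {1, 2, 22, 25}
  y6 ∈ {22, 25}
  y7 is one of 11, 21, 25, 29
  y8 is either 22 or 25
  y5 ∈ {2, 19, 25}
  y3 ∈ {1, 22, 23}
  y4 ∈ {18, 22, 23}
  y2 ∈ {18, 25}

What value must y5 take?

19

y6 and y8 share exactly the 2 values {22, 25}; by pigeonhole those values go to them, so strike 22, 25 from y1, y2, y3, y4, y5, y7.
That leaves y2 = 18. Strike 18 from y4.
y4 has just one choice, so y4 = 23. Eliminate 23 elsewhere: y3.
That leaves y3 = 1. So y1 can't be 1.
y1's domain is down to {2}, so y1 = 2. Eliminate 2 elsewhere: y5.
So y5 = 19.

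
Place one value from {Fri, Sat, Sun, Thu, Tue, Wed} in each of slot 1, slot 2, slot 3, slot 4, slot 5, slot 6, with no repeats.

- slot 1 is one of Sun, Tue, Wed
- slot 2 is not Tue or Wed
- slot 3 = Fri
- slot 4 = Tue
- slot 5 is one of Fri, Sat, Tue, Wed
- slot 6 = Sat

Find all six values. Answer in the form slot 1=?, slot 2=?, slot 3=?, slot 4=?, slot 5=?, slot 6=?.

slot 3's domain is down to {Fri}, so slot 3 = Fri. Strike Fri from slot 2, slot 5.
slot 4's domain is down to {Tue}, so slot 4 = Tue. Remove Tue from slot 1, slot 5.
That leaves slot 6 = Sat. Eliminate Sat elsewhere: slot 2, slot 5.
That leaves slot 5 = Wed. So slot 1 can't be Wed.
slot 1 has just one choice, so slot 1 = Sun. Strike Sun from slot 2.
slot 2's domain is down to {Thu}, so slot 2 = Thu.

slot 1=Sun, slot 2=Thu, slot 3=Fri, slot 4=Tue, slot 5=Wed, slot 6=Sat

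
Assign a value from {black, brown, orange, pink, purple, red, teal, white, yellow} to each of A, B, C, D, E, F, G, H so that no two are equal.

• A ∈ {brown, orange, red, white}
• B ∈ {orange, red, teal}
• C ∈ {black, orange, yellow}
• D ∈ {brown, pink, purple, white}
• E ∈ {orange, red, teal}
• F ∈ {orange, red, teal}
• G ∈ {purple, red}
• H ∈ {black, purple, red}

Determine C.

The 3 variables B, E, F are confined to {orange, red, teal}, which locks those values in; drop them from A, C, G, H.
G has just one choice, so G = purple. So D, H can't be purple.
H must be black (only option left). Eliminate black elsewhere: C.
So C = yellow.

yellow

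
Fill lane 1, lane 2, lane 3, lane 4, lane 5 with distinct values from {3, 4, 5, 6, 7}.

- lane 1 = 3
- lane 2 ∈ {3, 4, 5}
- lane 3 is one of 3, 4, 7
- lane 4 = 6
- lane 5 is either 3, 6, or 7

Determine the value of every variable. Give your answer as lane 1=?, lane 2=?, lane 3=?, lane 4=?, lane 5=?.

lane 1 must be 3 (only option left). So lane 2, lane 3, lane 5 can't be 3.
That leaves lane 4 = 6. Eliminate 6 elsewhere: lane 5.
lane 5 has just one choice, so lane 5 = 7. Strike 7 from lane 3.
That leaves lane 3 = 4. So lane 2 can't be 4.
lane 2 must be 5 (only option left).

lane 1=3, lane 2=5, lane 3=4, lane 4=6, lane 5=7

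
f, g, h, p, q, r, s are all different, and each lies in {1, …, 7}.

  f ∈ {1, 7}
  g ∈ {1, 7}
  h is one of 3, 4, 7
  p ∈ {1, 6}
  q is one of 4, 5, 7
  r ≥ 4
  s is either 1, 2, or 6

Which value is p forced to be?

6

The 7 variables together cover exactly {1, 2, 3, 4, 5, 6, 7} — 7 values for 7 variables — and 2 appears only in s's list, so s = 2.
The 6 still-open variables together cover exactly {1, 3, 4, 5, 6, 7} — 6 values for 6 variables — and 3 appears only in h's list, so h = 3.
f and g between them cover only {1, 7} — a naked pair. Remove those values from p, q, r.
So p = 6.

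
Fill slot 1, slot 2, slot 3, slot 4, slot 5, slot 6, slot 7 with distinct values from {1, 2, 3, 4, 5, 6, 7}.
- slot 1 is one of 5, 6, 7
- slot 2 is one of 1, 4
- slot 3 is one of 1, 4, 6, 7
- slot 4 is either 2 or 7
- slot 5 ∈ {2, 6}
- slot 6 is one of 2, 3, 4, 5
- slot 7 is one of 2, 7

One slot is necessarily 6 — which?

slot 5

Among the 7 variables, 3 fits only slot 6 (and all 7 values in {1, 2, 3, 4, 5, 6, 7} must be used), so slot 6 = 3.
The 6 still-open variables together cover exactly {1, 2, 4, 5, 6, 7} — 6 values for 6 variables — and 5 appears only in slot 1's list, so slot 1 = 5.
The 2 variables slot 4 and slot 7 are confined to {2, 7}, which locks those values in; drop them from slot 3, slot 5.
So 6 goes to slot 5.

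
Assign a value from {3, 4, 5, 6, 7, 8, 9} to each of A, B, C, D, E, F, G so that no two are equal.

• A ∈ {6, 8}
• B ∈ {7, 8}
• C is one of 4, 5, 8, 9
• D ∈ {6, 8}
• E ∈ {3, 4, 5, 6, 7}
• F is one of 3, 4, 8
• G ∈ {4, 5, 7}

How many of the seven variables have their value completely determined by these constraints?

The 7 variables draw from only 7 values {3, 4, 5, 6, 7, 8, 9}, so each is used; only C can be 9, hence C = 9.
A and D between them cover only {6, 8} — a naked pair. Remove those values from B, E, F.
B's domain is down to {7}, so B = 7. Eliminate 7 elsewhere: E, G.
Determined: B=7, C=9. The other variables each still have more than one consistent value. That makes 2.

2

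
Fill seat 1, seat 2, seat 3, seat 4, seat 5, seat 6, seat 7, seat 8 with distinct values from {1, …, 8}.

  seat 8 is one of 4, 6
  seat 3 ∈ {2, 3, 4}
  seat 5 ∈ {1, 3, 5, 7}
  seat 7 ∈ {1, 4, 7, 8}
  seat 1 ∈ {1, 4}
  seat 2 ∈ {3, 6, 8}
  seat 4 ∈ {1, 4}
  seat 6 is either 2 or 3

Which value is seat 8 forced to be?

6

Among the 8 variables, 5 fits only seat 5 (and all 8 values in {1, 2, 3, 4, 5, 6, 7, 8} must be used), so seat 5 = 5.
The 7 still-open variables draw from only 7 values {1, 2, 3, 4, 6, 7, 8}, so each is used; only seat 7 can be 7, hence seat 7 = 7.
The 6 still-open variables together cover exactly {1, 2, 3, 4, 6, 8} — 6 values for 6 variables — and 8 appears only in seat 2's list, so seat 2 = 8.
Among the 5 still-open variables, 6 fits only seat 8 (and all 5 values in {1, 2, 3, 4, 6} must be used), so seat 8 = 6.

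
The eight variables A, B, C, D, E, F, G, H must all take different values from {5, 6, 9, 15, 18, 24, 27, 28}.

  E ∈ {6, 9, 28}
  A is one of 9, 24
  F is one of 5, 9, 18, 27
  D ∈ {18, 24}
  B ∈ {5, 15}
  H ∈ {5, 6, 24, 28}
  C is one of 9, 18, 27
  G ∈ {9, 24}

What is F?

The 8 variables together cover exactly {5, 6, 9, 15, 18, 24, 27, 28} — 8 values for 8 variables — and 15 appears only in B's list, so B = 15.
A and G share exactly the 2 values {9, 24}; by pigeonhole those values go to them, so strike 9, 24 from C, D, E, F, H.
D has just one choice, so D = 18. So C, F can't be 18.
C's domain is down to {27}, so C = 27. So F can't be 27.
So F = 5.

5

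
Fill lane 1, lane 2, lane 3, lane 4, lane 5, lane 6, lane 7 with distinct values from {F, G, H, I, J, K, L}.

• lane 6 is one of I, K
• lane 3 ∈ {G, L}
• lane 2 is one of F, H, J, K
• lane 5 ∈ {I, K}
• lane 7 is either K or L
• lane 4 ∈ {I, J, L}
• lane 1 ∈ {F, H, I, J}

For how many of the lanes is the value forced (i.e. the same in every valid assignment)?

3

The 7 variables draw from only 7 values {F, G, H, I, J, K, L}, so each is used; only lane 3 can be G, hence lane 3 = G.
lane 5 and lane 6 between them cover only {I, K} — a naked pair. Remove those values from lane 1, lane 2, lane 4, lane 7.
lane 7 has just one choice, so lane 7 = L. Strike L from lane 4.
lane 4 must be J (only option left). Eliminate J elsewhere: lane 1, lane 2.
Determined: lane 3=G, lane 4=J, lane 7=L. The other lanes each still have more than one consistent value. That makes 3.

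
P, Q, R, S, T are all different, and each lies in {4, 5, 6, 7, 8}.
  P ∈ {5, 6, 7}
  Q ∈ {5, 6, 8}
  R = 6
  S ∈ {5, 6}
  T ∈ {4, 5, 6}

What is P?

7

R's domain is down to {6}, so R = 6. So P, Q, S, T can't be 6.
S must be 5 (only option left). Eliminate 5 elsewhere: P, Q, T.
So P = 7.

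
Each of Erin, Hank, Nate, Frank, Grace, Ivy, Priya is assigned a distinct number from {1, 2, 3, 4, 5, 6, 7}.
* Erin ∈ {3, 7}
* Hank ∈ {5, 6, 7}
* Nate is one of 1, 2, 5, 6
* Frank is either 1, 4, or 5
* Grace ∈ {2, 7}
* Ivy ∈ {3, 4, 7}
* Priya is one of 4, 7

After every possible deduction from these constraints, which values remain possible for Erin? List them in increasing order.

3, 7

The 3 variables Erin, Ivy, Priya are confined to {3, 4, 7}, which locks those values in; drop them from Hank, Frank, Grace.
Grace has just one choice, so Grace = 2. Strike 2 from Nate.
No further eliminations apply; Erin can still be any of 3, 7.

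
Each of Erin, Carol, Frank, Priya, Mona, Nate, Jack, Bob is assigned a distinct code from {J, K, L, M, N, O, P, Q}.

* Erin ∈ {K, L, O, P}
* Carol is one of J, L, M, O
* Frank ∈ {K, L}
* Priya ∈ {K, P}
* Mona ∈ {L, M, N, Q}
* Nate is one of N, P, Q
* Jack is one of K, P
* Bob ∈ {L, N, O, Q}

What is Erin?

O

The 8 variables together cover exactly {J, K, L, M, N, O, P, Q} — 8 values for 8 variables — and J appears only in Carol's list, so Carol = J.
Among the 7 still-open variables, M fits only Mona (and all 7 values in {K, L, M, N, O, P, Q} must be used), so Mona = M.
Priya and Jack share exactly the 2 values {K, P}; by pigeonhole those values go to them, so strike K, P from Erin, Frank, Nate.
That leaves Frank = L. Strike L from Erin, Bob.
So Erin = O.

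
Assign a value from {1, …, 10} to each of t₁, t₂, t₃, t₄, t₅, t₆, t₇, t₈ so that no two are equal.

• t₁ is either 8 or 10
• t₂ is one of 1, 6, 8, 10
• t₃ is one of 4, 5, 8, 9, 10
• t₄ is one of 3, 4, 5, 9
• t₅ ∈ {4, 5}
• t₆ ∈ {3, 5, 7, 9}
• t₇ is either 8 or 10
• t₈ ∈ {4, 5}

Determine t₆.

7

t₁ and t₇ between them cover only {8, 10} — a naked pair. Remove those values from t₂, t₃.
t₅ and t₈ between them cover only {4, 5} — a naked pair. Remove those values from t₃, t₄, t₆.
That leaves t₃ = 9. Strike 9 from t₄, t₆.
That leaves t₄ = 3. Eliminate 3 elsewhere: t₆.
So t₆ = 7.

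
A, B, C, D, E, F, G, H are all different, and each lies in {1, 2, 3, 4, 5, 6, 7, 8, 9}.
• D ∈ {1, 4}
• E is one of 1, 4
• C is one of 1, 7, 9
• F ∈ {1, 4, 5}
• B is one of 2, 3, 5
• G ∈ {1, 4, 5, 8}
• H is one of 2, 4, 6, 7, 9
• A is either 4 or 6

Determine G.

The 2 variables D and E are confined to {1, 4}, which locks those values in; drop them from A, C, F, G, H.
A must be 6 (only option left). Eliminate 6 elsewhere: H.
F's domain is down to {5}, so F = 5. Eliminate 5 elsewhere: B, G.
So G = 8.

8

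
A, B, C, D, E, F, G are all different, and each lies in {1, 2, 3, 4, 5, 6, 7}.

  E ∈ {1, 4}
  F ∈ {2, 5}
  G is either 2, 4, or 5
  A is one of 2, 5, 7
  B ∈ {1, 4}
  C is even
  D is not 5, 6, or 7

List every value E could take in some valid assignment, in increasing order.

The 7 variables draw from only 7 values {1, 2, 3, 4, 5, 6, 7}, so each is used; only D can be 3, hence D = 3.
The 6 still-open variables draw from only 6 values {1, 2, 4, 5, 6, 7}, so each is used; only C can be 6, hence C = 6.
The 5 still-open variables together cover exactly {1, 2, 4, 5, 7} — 5 values for 5 variables — and 7 appears only in A's list, so A = 7.
B and E share exactly the 2 values {1, 4}; by pigeonhole those values go to them, so strike 1, 4 from G.
No further eliminations apply; E can still be any of 1, 4.

1, 4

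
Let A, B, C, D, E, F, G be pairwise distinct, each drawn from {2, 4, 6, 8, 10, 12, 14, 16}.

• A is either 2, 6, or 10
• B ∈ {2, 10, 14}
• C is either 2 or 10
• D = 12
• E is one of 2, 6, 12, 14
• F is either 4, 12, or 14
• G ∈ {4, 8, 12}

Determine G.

D must be 12 (only option left). Strike 12 from E, F, G.
The 6 still-open variables draw from only 6 values {2, 4, 6, 8, 10, 14}, so each is used; only G can be 8, hence G = 8.

8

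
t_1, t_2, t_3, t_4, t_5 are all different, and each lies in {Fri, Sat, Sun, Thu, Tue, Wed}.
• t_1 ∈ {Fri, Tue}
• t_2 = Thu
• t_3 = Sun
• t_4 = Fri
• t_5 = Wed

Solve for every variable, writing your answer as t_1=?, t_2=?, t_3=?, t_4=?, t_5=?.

t_2 must be Thu (only option left).
t_3 must be Sun (only option left).
t_4 has just one choice, so t_4 = Fri. Remove Fri from t_1.
t_5 must be Wed (only option left).
t_1 has just one choice, so t_1 = Tue.

t_1=Tue, t_2=Thu, t_3=Sun, t_4=Fri, t_5=Wed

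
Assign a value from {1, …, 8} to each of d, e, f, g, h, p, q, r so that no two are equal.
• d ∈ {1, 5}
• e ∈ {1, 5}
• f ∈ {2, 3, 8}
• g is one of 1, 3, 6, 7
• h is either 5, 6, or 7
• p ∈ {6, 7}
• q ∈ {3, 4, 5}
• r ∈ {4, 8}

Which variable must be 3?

Among the 8 variables, 2 fits only f (and all 8 values in {1, 2, 3, 4, 5, 6, 7, 8} must be used), so f = 2.
The 7 still-open variables draw from only 7 values {1, 3, 4, 5, 6, 7, 8}, so each is used; only r can be 8, hence r = 8.
The 6 still-open variables draw from only 6 values {1, 3, 4, 5, 6, 7}, so each is used; only q can be 4, hence q = 4.
The 5 still-open variables draw from only 5 values {1, 3, 5, 6, 7}, so each is used; only g can be 3, hence g = 3.

g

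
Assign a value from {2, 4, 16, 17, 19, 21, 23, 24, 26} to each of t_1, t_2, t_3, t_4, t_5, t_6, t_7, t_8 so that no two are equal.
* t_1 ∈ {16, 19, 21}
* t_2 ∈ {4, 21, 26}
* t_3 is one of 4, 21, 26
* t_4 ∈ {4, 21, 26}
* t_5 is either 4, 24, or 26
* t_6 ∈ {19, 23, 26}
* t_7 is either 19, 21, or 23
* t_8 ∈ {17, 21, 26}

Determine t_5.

Among the 8 variables, 16 fits only t_1 (and all 8 values in {4, 16, 17, 19, 21, 23, 24, 26} must be used), so t_1 = 16.
Among the 7 still-open variables, 17 fits only t_8 (and all 7 values in {4, 17, 19, 21, 23, 24, 26} must be used), so t_8 = 17.
The 6 still-open variables together cover exactly {4, 19, 21, 23, 24, 26} — 6 values for 6 variables — and 24 appears only in t_5's list, so t_5 = 24.

24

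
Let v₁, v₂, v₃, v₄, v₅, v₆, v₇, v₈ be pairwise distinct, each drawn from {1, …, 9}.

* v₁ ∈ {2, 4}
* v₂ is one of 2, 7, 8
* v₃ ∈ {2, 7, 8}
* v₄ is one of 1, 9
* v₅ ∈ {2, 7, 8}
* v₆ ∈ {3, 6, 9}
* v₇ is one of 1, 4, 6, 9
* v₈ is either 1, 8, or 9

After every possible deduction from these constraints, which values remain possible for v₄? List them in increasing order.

The 8 variables together cover exactly {1, 2, 3, 4, 6, 7, 8, 9} — 8 values for 8 variables — and 3 appears only in v₆'s list, so v₆ = 3.
The 7 still-open variables together cover exactly {1, 2, 4, 6, 7, 8, 9} — 7 values for 7 variables — and 6 appears only in v₇'s list, so v₇ = 6.
Among the 6 still-open variables, 4 fits only v₁ (and all 6 values in {1, 2, 4, 7, 8, 9} must be used), so v₁ = 4.
The 3 variables v₂, v₃, v₅ are confined to {2, 7, 8}, which locks those values in; drop them from v₈.
No further eliminations apply; v₄ can still be any of 1, 9.

1, 9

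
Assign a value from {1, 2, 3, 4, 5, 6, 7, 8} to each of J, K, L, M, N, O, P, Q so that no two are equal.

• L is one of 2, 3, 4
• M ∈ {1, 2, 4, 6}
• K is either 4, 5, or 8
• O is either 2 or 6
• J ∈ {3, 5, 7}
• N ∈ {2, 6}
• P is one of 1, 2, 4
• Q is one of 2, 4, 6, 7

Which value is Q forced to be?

The 8 variables together cover exactly {1, 2, 3, 4, 5, 6, 7, 8} — 8 values for 8 variables — and 8 appears only in K's list, so K = 8.
The 7 still-open variables draw from only 7 values {1, 2, 3, 4, 5, 6, 7}, so each is used; only J can be 5, hence J = 5.
The 6 still-open variables draw from only 6 values {1, 2, 3, 4, 6, 7}, so each is used; only L can be 3, hence L = 3.
Among the 5 still-open variables, 7 fits only Q (and all 5 values in {1, 2, 4, 6, 7} must be used), so Q = 7.

7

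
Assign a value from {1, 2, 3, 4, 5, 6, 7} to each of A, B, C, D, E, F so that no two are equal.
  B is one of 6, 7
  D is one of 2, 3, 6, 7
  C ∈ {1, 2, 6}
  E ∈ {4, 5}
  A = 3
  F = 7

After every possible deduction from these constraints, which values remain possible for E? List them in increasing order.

4, 5

A's domain is down to {3}, so A = 3. So D can't be 3.
F must be 7 (only option left). Eliminate 7 elsewhere: B, D.
That leaves B = 6. Strike 6 from C, D.
D's domain is down to {2}, so D = 2. So C can't be 2.
C has just one choice, so C = 1.
No further eliminations apply; E can still be any of 4, 5.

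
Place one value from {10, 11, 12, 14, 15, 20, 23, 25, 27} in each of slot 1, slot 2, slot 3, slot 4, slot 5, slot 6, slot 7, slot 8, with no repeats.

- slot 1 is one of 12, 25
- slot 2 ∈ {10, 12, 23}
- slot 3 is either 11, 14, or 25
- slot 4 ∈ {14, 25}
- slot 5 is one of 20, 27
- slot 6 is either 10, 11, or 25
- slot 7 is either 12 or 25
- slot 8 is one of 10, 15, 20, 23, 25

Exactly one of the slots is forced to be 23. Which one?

slot 1 and slot 7 share exactly the 2 values {12, 25}; by pigeonhole those values go to them, so strike 12, 25 from slot 2, slot 3, slot 4, slot 6, slot 8.
slot 4's domain is down to {14}, so slot 4 = 14. Eliminate 14 elsewhere: slot 3.
slot 3's domain is down to {11}, so slot 3 = 11. Strike 11 from slot 6.
That leaves slot 6 = 10. Strike 10 from slot 2, slot 8.
So 23 goes to slot 2.

slot 2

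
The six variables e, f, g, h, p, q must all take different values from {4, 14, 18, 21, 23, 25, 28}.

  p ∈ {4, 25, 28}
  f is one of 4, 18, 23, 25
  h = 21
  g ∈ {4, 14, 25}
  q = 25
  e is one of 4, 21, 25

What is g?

h's domain is down to {21}, so h = 21. So e can't be 21.
q must be 25 (only option left). Strike 25 from e, f, g, p.
e has just one choice, so e = 4. Remove 4 from f, g, p.
So g = 14.

14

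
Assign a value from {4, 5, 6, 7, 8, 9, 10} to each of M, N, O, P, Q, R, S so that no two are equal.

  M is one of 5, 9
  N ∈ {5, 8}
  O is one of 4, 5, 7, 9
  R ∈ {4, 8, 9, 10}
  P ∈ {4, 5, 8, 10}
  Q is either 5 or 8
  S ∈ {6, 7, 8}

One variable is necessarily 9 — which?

The 7 variables draw from only 7 values {4, 5, 6, 7, 8, 9, 10}, so each is used; only S can be 6, hence S = 6.
The 6 still-open variables draw from only 6 values {4, 5, 7, 8, 9, 10}, so each is used; only O can be 7, hence O = 7.
N and Q between them cover only {5, 8} — a naked pair. Remove those values from M, P, R.
So 9 goes to M.

M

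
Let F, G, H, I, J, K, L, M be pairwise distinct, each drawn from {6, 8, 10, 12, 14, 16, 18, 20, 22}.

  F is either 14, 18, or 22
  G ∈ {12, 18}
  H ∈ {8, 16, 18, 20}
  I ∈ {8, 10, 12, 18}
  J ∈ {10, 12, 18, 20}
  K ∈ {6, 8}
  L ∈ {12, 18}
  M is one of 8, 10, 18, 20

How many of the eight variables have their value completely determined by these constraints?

2

G and L between them cover only {12, 18} — a naked pair. Remove those values from F, H, I, J, M.
I, J, M share exactly the 3 values {8, 10, 20}; by pigeonhole those values go to them, so strike 8, 10, 20 from H, K.
H has just one choice, so H = 16.
K's domain is down to {6}, so K = 6.
Determined: H=16, K=6. The other variables each still have more than one consistent value. That makes 2.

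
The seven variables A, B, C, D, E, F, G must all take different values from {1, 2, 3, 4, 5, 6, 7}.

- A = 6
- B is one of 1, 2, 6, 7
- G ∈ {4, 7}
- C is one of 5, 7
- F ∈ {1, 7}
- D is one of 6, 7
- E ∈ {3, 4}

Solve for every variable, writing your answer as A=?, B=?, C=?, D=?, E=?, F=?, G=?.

A has just one choice, so A = 6. Eliminate 6 elsewhere: B, D.
D's domain is down to {7}, so D = 7. So B, C, F, G can't be 7.
That leaves F = 1. Strike 1 from B.
G must be 4 (only option left). Remove 4 from E.
B's domain is down to {2}, so B = 2.
That leaves C = 5.
E's domain is down to {3}, so E = 3.

A=6, B=2, C=5, D=7, E=3, F=1, G=4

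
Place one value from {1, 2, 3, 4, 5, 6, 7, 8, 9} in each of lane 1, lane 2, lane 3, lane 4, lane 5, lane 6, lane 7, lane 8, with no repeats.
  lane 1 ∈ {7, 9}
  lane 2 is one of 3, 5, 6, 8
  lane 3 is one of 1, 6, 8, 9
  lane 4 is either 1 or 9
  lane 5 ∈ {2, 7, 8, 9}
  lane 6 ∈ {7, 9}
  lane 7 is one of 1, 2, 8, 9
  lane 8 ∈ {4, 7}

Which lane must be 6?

The 2 variables lane 1 and lane 6 are confined to {7, 9}, which locks those values in; drop them from lane 3, lane 4, lane 5, lane 7, lane 8.
lane 4's domain is down to {1}, so lane 4 = 1. Strike 1 from lane 3, lane 7.
lane 8 must be 4 (only option left).
lane 5 and lane 7 share exactly the 2 values {2, 8}; by pigeonhole those values go to them, so strike 2, 8 from lane 2, lane 3.
So 6 goes to lane 3.

lane 3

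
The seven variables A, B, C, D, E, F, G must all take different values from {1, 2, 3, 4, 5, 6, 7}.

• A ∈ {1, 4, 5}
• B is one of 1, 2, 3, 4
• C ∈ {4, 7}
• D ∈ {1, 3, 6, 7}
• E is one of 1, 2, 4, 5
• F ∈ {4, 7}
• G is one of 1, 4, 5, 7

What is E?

2

The 7 variables draw from only 7 values {1, 2, 3, 4, 5, 6, 7}, so each is used; only D can be 6, hence D = 6.
Among the 6 still-open variables, 3 fits only B (and all 6 values in {1, 2, 3, 4, 5, 7} must be used), so B = 3.
Among the 5 still-open variables, 2 fits only E (and all 5 values in {1, 2, 4, 5, 7} must be used), so E = 2.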